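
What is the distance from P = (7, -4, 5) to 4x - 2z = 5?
d = |4(7) + 0(-4) + (-2)(5) - (5)| / √(4² + 0² + (-2)²) = 13/√20 = 2.907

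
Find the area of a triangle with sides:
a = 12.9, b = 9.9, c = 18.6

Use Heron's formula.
s = (a+b+c)/2 = (12.9+9.9+18.6)/2 = 20.7
A = √(s(s-a)(s-b)(s-c)) = √(20.7·7.8·10.8·2.1)
A = √3661.91 = 60.51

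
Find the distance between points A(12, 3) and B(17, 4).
Using the distance formula: d = sqrt((x₂-x₁)² + (y₂-y₁)²)
dx = 17 - 12 = 5
dy = 4 - 3 = 1
d = sqrt(5² + 1²) = sqrt(25 + 1) = sqrt(26) = 5.10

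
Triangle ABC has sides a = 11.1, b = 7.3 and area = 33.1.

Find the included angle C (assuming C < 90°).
Area = ½ab·sin(C)  →  sin(C) = 2·Area/(ab)
sin(C) = 2·33.1/(11.1·7.3) = 0.816981
C = arcsin(0.816981) = 54.78°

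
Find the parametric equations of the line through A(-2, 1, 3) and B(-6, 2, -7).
Direction vector d = B - A = (-4, 1, -10)
x = -2 - 4t, y = 1 + t, z = 3 - 10t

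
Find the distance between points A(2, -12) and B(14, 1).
Using the distance formula: d = sqrt((x₂-x₁)² + (y₂-y₁)²)
dx = 14 - 2 = 12
dy = 1 - (-12) = 13
d = sqrt(12² + 13²) = sqrt(144 + 169) = sqrt(313) = 17.69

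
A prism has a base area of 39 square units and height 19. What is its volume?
Volume = base area * height
Volume = 39 * 19
Volume = 741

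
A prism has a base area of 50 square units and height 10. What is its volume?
Volume = base area * height
Volume = 50 * 10
Volume = 500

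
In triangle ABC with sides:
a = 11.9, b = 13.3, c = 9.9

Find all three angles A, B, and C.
By the law of cosines:
cos(A) = (b² + c² - a²)/(2bc) = 0.506152  →  A = 59.59°
cos(B) = (a² + c² - b²)/(2ac) = 0.266234  →  B = 74.56°
cos(C) = (a² + b² - c²)/(2ab) = 0.696563  →  C = 45.85°
Check: A + B + C = 180.0° ✓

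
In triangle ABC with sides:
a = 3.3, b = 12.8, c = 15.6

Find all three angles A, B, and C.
By the law of cosines:
cos(A) = (b² + c² - a²)/(2bc) = 0.992363  →  A = 7.086°
cos(B) = (a² + c² - b²)/(2ac) = 0.878108  →  B = 28.59°
cos(C) = (a² + b² - c²)/(2ab) = -0.812382  →  C = 144.3°
Check: A + B + C = 180.0° ✓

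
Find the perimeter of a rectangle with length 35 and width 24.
Perimeter = 2 * (length + width)
Perimeter = 2 * (35 + 24)
Perimeter = 2 * 59
Perimeter = 118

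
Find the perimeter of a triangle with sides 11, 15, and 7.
Perimeter = sum of all sides
Perimeter = 11 + 15 + 7
Perimeter = 33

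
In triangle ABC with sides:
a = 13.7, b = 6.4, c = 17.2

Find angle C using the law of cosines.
cos(C) = (a² + b² - c²)/(2ab)
cos(C) = (13.7² + 6.4² - 17.2²)/(2·13.7·6.4) = -67.19/175.36 = -0.383155
C = arccos(-0.383155) = 112.5°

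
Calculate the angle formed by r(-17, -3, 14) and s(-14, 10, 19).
r·s = 474, |r|² = 494, |s|² = 657
cos θ = 474/√324558 ≈ 0.832
θ ≈ 33.69°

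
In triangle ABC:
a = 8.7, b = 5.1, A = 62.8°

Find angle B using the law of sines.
sin(B)/b = sin(A)/a
sin(B) = b·sin(A)/a = 5.1·sin(62.8°)/8.7 = 0.521382
B = arcsin(0.521382) = 31.42°  (b ≤ a, so B ≤ A and the acute solution is unique)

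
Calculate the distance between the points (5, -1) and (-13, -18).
Using the distance formula: d = sqrt((x₂-x₁)² + (y₂-y₁)²)
dx = (-13) - 5 = -18
dy = (-18) - (-1) = -17
d = sqrt((-18)² + (-17)²) = sqrt(324 + 289) = sqrt(613) = 24.76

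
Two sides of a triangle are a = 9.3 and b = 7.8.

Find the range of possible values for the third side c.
By the triangle inequality: |a - b| < c < a + b
|9.3 - 7.8| < c < 9.3 + 7.8
1.5 < c < 17.1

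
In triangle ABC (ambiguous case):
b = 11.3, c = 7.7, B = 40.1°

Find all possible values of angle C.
sin(C)/c = sin(B)/b  →  sin(C) = c·sin(B)/b = 7.7·sin(40.1°)/11.3 = 0.438916
C₁ = arcsin(0.438916) = 26.03°,  C₂ = 180° - C₁ = 153.97°
Check C₂: A = 180° - 40.1° - 153.97° = -14.07° ≤ 0, rejected
C = 26.03° (one solution)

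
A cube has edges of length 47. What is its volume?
Volume = s³
Volume = 47³
Volume = 103823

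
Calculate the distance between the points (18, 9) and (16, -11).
Using the distance formula: d = sqrt((x₂-x₁)² + (y₂-y₁)²)
dx = 16 - 18 = -2
dy = (-11) - 9 = -20
d = sqrt((-2)² + (-20)²) = sqrt(4 + 400) = sqrt(404) = 20.10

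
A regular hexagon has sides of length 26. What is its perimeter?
Perimeter = number of sides * side length
Perimeter = 6 * 26
Perimeter = 156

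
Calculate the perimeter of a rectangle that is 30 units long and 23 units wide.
Perimeter = 2 * (length + width)
Perimeter = 2 * (30 + 23)
Perimeter = 2 * 53
Perimeter = 106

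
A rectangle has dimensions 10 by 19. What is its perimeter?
Perimeter = 2 * (length + width)
Perimeter = 2 * (10 + 19)
Perimeter = 2 * 29
Perimeter = 58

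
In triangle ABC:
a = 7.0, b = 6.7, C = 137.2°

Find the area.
Using A = ½ab·sin(C):
A = ½·7.0·6.7·sin(137.2°) = ½·46.9·0.679441 = 15.93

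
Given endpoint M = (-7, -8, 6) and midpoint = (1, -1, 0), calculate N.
N = (2×1 - (-7), 2×(-1) - (-8), 2×0 - 6) = (9, 6, -6)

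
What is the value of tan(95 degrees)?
tan(95 degrees) = -11.4301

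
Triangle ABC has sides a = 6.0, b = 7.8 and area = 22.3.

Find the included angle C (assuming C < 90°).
Area = ½ab·sin(C)  →  sin(C) = 2·Area/(ab)
sin(C) = 2·22.3/(6.0·7.8) = 0.952991
C = arcsin(0.952991) = 72.36°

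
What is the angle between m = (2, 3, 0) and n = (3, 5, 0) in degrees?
m·n = 21, |m|² = 13, |n|² = 34
cos θ = 21/√442 ≈ 0.9989
θ ≈ 2.726°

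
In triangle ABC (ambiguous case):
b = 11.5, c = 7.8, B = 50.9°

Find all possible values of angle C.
sin(C)/c = sin(B)/b  →  sin(C) = c·sin(B)/b = 7.8·sin(50.9°)/11.5 = 0.526362
C₁ = arcsin(0.526362) = 31.76°,  C₂ = 180° - C₁ = 148.24°
Check C₂: A = 180° - 50.9° - 148.24° = -19.14° ≤ 0, rejected
C = 31.76° (one solution)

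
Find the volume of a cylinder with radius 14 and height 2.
Volume = pi * r² * h
Volume = pi * 14² * 2
Volume = pi * 196 * 2
Volume = pi * 392
Volume = 1231.50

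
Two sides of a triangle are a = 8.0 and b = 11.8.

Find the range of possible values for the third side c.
By the triangle inequality: |a - b| < c < a + b
|8.0 - 11.8| < c < 8.0 + 11.8
3.8 < c < 19.8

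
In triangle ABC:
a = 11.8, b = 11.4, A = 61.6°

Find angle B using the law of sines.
sin(B)/b = sin(A)/a
sin(B) = b·sin(A)/a = 11.4·sin(61.6°)/11.8 = 0.849830
B = arcsin(0.849830) = 58.19°  (b ≤ a, so B ≤ A and the acute solution is unique)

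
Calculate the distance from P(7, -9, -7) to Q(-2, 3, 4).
d = √[(-9)² + (12)² + (11)²] = √346 = 18.6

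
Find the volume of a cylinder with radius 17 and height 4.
Volume = pi * r² * h
Volume = pi * 17² * 4
Volume = pi * 289 * 4
Volume = pi * 1156
Volume = 3631.68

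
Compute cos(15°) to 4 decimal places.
cos(15 degrees) = 0.9659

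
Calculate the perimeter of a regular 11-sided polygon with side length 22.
Perimeter = number of sides * side length
Perimeter = 11 * 22
Perimeter = 242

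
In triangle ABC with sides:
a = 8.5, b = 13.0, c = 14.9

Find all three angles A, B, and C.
By the law of cosines:
cos(A) = (b² + c² - a²)/(2bc) = 0.822819  →  A = 34.63°
cos(B) = (a² + c² - b²)/(2ac) = 0.494512  →  B = 60.36°
cos(C) = (a² + b² - c²)/(2ab) = 0.087059  →  C = 85.01°
Check: A + B + C = 180.0° ✓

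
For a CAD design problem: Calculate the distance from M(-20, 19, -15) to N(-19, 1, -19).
d = √[(1)² + (-18)² + (-4)²] = √341 = 18.47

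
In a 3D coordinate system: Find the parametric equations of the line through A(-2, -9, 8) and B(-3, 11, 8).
Direction vector d = B - A = (-1, 20, 0)
x = -2 - t, y = -9 + 20t, z = 8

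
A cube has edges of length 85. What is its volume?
Volume = s³
Volume = 85³
Volume = 614125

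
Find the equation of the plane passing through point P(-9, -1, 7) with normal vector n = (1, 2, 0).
d = n·P = (1)(-9) + (2)(-1) + (0)(7) = -11
Plane: x + 2y = -11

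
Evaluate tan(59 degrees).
tan(59 degrees) = 1.6643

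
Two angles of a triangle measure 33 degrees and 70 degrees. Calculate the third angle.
Sum of angles in a triangle = 180 degrees
Third angle = 180 - 33 - 70
Third angle = 77 degrees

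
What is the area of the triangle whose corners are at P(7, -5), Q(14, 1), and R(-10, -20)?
Using the coordinate formula: Area = (1/2)|x₁(y₂-y₃) + x₂(y₃-y₁) + x₃(y₁-y₂)|
Area = (1/2)|7(1-(-20)) + 14((-20)-(-5)) + (-10)((-5)-1)|
Area = (1/2)|7*21 + 14*(-15) + (-10)*(-6)|
Area = (1/2)|147 + (-210) + 60|
Area = (1/2)*3 = 1.50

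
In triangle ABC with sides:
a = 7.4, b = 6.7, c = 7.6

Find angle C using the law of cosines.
cos(C) = (a² + b² - c²)/(2ab)
cos(C) = (7.4² + 6.7² - 7.6²)/(2·7.4·6.7) = 41.89/99.16 = 0.422449
C = arccos(0.422449) = 65.01°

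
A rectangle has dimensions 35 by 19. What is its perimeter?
Perimeter = 2 * (length + width)
Perimeter = 2 * (35 + 19)
Perimeter = 2 * 54
Perimeter = 108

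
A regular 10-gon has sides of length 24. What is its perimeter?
Perimeter = number of sides * side length
Perimeter = 10 * 24
Perimeter = 240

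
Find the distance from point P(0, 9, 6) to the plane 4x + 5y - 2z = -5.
d = |4(0) + 5(9) + (-2)(6) - (-5)| / √(4² + 5² + (-2)²) = 38/√45 = 5.665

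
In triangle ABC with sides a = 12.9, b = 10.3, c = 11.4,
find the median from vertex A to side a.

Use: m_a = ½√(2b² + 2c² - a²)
m_a = ½√(2·10.3² + 2·11.4² - 12.9²)
m_a = ½√(212.18 + 259.92 - 166.41) = ½√305.69 = 8.742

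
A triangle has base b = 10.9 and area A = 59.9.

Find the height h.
A = ½bh  →  h = 2A/b
h = 2·59.9/10.9 = 10.99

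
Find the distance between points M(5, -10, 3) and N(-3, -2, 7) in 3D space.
d = √[(-8)² + (8)² + (4)²] = √144 = 12.0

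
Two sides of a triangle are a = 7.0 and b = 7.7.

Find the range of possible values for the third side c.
By the triangle inequality: |a - b| < c < a + b
|7.0 - 7.7| < c < 7.0 + 7.7
0.7 < c < 14.7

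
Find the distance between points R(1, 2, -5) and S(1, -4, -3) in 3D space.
d = √[(0)² + (-6)² + (2)²] = √40 = 6.325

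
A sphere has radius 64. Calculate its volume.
Volume = (4/3) * pi * r³
Volume = (4/3) * pi * 64³
Volume = (4/3) * pi * 262144
Volume = 1098066.22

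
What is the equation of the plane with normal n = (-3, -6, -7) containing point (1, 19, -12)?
d = n·P = (-3)(1) + (-6)(19) + (-7)(-12) = -33
Plane: -3x - 6y - 7z = -33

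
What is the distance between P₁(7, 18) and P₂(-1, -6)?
Using the distance formula: d = sqrt((x₂-x₁)² + (y₂-y₁)²)
dx = (-1) - 7 = -8
dy = (-6) - 18 = -24
d = sqrt((-8)² + (-24)²) = sqrt(64 + 576) = sqrt(640) = 25.30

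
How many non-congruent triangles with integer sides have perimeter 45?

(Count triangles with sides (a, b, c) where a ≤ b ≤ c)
With a ≤ b ≤ c and a + b + c = 45, the triangle inequality a + b > c gives c < 45/2, so c ≤ 22.
Iterate a from 1 to ⌊p/3⌋ = 15; for each a, b ranges from a to ⌊(p−a)/2⌋ with c = p − a − b, keeping only c ≥ b.
Triples: (1, 22, 22), (2, 21, 22), (3, 20, 22), …
Count = 48 triangles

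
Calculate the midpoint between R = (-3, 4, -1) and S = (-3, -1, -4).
Midpoint = ((-3-3)/2, (4-1)/2, (-1-4)/2) = (-3, 1.5, -2.5)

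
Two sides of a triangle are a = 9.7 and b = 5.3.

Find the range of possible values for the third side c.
By the triangle inequality: |a - b| < c < a + b
|9.7 - 5.3| < c < 9.7 + 5.3
4.4 < c < 15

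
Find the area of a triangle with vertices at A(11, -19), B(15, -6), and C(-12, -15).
Using the coordinate formula: Area = (1/2)|x₁(y₂-y₃) + x₂(y₃-y₁) + x₃(y₁-y₂)|
Area = (1/2)|11((-6)-(-15)) + 15((-15)-(-19)) + (-12)((-19)-(-6))|
Area = (1/2)|11*9 + 15*4 + (-12)*(-13)|
Area = (1/2)|99 + 60 + 156|
Area = (1/2)*315 = 157.50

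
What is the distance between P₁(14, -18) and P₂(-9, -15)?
Using the distance formula: d = sqrt((x₂-x₁)² + (y₂-y₁)²)
dx = (-9) - 14 = -23
dy = (-15) - (-18) = 3
d = sqrt((-23)² + 3²) = sqrt(529 + 9) = sqrt(538) = 23.19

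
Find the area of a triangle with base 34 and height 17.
Area = (1/2) * base * height
Area = (1/2) * 34 * 17
Area = 289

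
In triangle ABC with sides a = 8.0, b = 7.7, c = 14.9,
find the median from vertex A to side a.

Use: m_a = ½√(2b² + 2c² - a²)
m_a = ½√(2·7.7² + 2·14.9² - 8.0²)
m_a = ½√(118.58 + 444.02 - 64) = ½√498.6 = 11.16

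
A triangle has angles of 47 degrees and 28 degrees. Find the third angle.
Sum of angles in a triangle = 180 degrees
Third angle = 180 - 47 - 28
Third angle = 105 degrees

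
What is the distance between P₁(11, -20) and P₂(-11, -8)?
Using the distance formula: d = sqrt((x₂-x₁)² + (y₂-y₁)²)
dx = (-11) - 11 = -22
dy = (-8) - (-20) = 12
d = sqrt((-22)² + 12²) = sqrt(484 + 144) = sqrt(628) = 25.06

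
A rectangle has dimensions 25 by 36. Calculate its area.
Area = length * width
Area = 25 * 36
Area = 900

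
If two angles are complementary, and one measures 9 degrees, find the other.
Complementary angles sum to 90 degrees.
Other angle = 90 - 9
Other angle = 81 degrees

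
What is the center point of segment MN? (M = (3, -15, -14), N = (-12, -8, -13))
Midpoint = ((3-12)/2, (-15-8)/2, (-14-13)/2) = (-4.5, -11.5, -13.5)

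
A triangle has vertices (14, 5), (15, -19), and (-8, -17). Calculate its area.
Using the coordinate formula: Area = (1/2)|x₁(y₂-y₃) + x₂(y₃-y₁) + x₃(y₁-y₂)|
Area = (1/2)|14((-19)-(-17)) + 15((-17)-5) + (-8)(5-(-19))|
Area = (1/2)|14*(-2) + 15*(-22) + (-8)*24|
Area = (1/2)|(-28) + (-330) + (-192)|
Area = (1/2)*550 = 275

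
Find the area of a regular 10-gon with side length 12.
For a regular 10-gon with side length s = 12:
Apothem a = s / (2*tan(pi/10)) = 12 / (2*tan(pi/10)) ≈ 18.4661
Perimeter P = 10 * 12 = 120
Area = (1/2) * P * a = (1/2) * 120 * 18.4661 = 1107.97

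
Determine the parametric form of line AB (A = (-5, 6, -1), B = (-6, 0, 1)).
Direction vector d = B - A = (-1, -6, 2)
x = -5 - t, y = 6 - 6t, z = -1 + 2t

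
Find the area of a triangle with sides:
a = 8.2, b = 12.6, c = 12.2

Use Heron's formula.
s = (a+b+c)/2 = (8.2+12.6+12.2)/2 = 16.5
A = √(s(s-a)(s-b)(s-c)) = √(16.5·8.3·3.9·4.3)
A = √2296.65 = 47.92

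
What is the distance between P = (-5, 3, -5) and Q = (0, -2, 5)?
d = √[(5)² + (-5)² + (10)²] = √150 = 12.25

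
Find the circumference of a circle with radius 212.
Circumference = 2 * pi * r
Circumference = 2 * pi * 212
Circumference = 1332.04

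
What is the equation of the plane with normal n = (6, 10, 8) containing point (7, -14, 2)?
d = n·P = (6)(7) + (10)(-14) + (8)(2) = -82
Plane: 6x + 10y + 8z = -82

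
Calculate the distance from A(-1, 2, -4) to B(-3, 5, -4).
d = √[(-2)² + (3)² + (0)²] = √13 = 3.606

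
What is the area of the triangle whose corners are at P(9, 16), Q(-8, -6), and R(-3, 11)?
Using the coordinate formula: Area = (1/2)|x₁(y₂-y₃) + x₂(y₃-y₁) + x₃(y₁-y₂)|
Area = (1/2)|9((-6)-11) + (-8)(11-16) + (-3)(16-(-6))|
Area = (1/2)|9*(-17) + (-8)*(-5) + (-3)*22|
Area = (1/2)|(-153) + 40 + (-66)|
Area = (1/2)*179 = 89.50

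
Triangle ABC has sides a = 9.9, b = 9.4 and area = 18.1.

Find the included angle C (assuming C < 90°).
Area = ½ab·sin(C)  →  sin(C) = 2·Area/(ab)
sin(C) = 2·18.1/(9.9·9.4) = 0.388996
C = arcsin(0.388996) = 22.89°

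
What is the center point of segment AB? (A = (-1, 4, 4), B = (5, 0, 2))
Midpoint = ((-1+5)/2, (4+0)/2, (4+2)/2) = (2, 2, 3)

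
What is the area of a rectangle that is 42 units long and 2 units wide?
Area = length * width
Area = 42 * 2
Area = 84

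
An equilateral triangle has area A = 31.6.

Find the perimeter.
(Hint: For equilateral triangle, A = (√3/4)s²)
A = (√3/4)s²  →  s² = 4A/√3 = 4·31.6/√3 = 72.9771
s = 8.54266
Perimeter = 3s = 25.63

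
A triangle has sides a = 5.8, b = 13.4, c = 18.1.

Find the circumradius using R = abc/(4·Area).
s = (a+b+c)/2 = 18.65
Area = √(s(s-a)(s-b)(s-c)) = √(18.65·12.85·5.25·0.55) = 26.3058
R = abc/(4·Area) = (5.8·13.4·18.1)/(4·26.3058) = 1406.732/105.2232 = 13.37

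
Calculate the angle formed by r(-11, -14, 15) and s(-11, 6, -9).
r·s = -98, |r|² = 542, |s|² = 238
cos θ = -98/√128996 ≈ -0.2729
θ ≈ 105.8°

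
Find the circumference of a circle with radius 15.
Circumference = 2 * pi * r
Circumference = 2 * pi * 15
Circumference = 94.25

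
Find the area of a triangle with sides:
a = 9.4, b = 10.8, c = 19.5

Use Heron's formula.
s = (a+b+c)/2 = (9.4+10.8+19.5)/2 = 19.85
A = √(s(s-a)(s-b)(s-c)) = √(19.85·10.45·9.05·0.35)
A = √657.042 = 25.63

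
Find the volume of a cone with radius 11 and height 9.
Volume = (1/3) * pi * r² * h
Volume = (1/3) * pi * 11² * 9
Volume = (1/3) * pi * 121 * 9
Volume = (1/3) * pi * 1089
Volume = 1140.40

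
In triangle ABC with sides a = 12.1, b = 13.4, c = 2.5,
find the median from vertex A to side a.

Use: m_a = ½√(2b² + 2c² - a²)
m_a = ½√(2·13.4² + 2·2.5² - 12.1²)
m_a = ½√(359.12 + 12.5 - 146.41) = ½√225.21 = 7.503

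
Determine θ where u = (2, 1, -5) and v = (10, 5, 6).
u·v = -5, |u|² = 30, |v|² = 161
cos θ = -5/√4830 ≈ -0.07194
θ ≈ 94.13°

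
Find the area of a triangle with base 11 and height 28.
Area = (1/2) * base * height
Area = (1/2) * 11 * 28
Area = 154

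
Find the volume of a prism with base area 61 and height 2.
Volume = base area * height
Volume = 61 * 2
Volume = 122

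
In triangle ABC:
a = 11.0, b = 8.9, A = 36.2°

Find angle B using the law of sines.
sin(B)/b = sin(A)/a
sin(B) = b·sin(A)/a = 8.9·sin(36.2°)/11.0 = 0.477854
B = arcsin(0.477854) = 28.55°  (b ≤ a, so B ≤ A and the acute solution is unique)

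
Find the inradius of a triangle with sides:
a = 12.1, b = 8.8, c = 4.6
s = (a+b+c)/2 = (12.1+8.8+4.6)/2 = 12.75
Area = √(s(s-a)(s-b)(s-c)) = √(12.75·0.65·3.95·8.15) = 16.3339
r = Area/s = 16.3339/12.75 = 1.281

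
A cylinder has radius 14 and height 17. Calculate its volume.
Volume = pi * r² * h
Volume = pi * 14² * 17
Volume = pi * 196 * 17
Volume = pi * 3332
Volume = 10467.79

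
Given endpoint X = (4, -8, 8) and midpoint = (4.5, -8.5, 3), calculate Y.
Y = (2×4.5 - 4, 2×(-8.5) - (-8), 2×3 - 8) = (5, -9, -2)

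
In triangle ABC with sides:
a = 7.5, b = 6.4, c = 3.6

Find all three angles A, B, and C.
By the law of cosines:
cos(A) = (b² + c² - a²)/(2bc) = -0.050564  →  A = 92.9°
cos(B) = (a² + c² - b²)/(2ac) = 0.523148  →  B = 58.46°
cos(C) = (a² + b² - c²)/(2ab) = 0.877604  →  C = 28.65°
Check: A + B + C = 180.0° ✓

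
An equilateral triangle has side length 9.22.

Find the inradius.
For an equilateral triangle, r = s/(2√3) where s is the side.
r = 9.22/(2√3) = 9.22/3.464102 = 2.662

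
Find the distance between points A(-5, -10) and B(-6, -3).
Using the distance formula: d = sqrt((x₂-x₁)² + (y₂-y₁)²)
dx = (-6) - (-5) = -1
dy = (-3) - (-10) = 7
d = sqrt((-1)² + 7²) = sqrt(1 + 49) = sqrt(50) = 7.07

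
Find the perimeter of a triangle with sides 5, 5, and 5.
Perimeter = sum of all sides
Perimeter = 5 + 5 + 5
Perimeter = 15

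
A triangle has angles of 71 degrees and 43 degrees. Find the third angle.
Sum of angles in a triangle = 180 degrees
Third angle = 180 - 71 - 43
Third angle = 66 degrees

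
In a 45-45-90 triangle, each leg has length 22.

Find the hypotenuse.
Hypotenuse = 22√2 = 31.11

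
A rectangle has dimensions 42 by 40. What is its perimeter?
Perimeter = 2 * (length + width)
Perimeter = 2 * (42 + 40)
Perimeter = 2 * 82
Perimeter = 164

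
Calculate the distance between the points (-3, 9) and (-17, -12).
Using the distance formula: d = sqrt((x₂-x₁)² + (y₂-y₁)²)
dx = (-17) - (-3) = -14
dy = (-12) - 9 = -21
d = sqrt((-14)² + (-21)²) = sqrt(196 + 441) = sqrt(637) = 25.24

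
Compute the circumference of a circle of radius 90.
Circumference = 2 * pi * r
Circumference = 2 * pi * 90
Circumference = 565.49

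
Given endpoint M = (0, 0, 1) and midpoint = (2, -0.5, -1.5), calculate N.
N = (2×2 - 0, 2×(-0.5) - 0, 2×(-1.5) - 1) = (4, -1, -4)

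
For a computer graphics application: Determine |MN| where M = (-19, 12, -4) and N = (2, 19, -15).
d = √[(21)² + (7)² + (-11)²] = √611 = 24.72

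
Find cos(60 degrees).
cos(60 degrees) = 1/2
Decimal approximation: 0.5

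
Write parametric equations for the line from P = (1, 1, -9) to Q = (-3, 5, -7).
Direction vector d = Q - P = (-4, 4, 2)
x = 1 - 4t, y = 1 + 4t, z = -9 + 2t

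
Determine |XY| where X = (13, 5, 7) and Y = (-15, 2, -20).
d = √[(-28)² + (-3)² + (-27)²] = √1522 = 39.01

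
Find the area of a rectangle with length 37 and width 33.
Area = length * width
Area = 37 * 33
Area = 1221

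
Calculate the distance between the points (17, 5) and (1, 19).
Using the distance formula: d = sqrt((x₂-x₁)² + (y₂-y₁)²)
dx = 1 - 17 = -16
dy = 19 - 5 = 14
d = sqrt((-16)² + 14²) = sqrt(256 + 196) = sqrt(452) = 21.26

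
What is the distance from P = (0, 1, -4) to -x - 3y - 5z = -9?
d = |(-1)(0) + (-3)(1) + (-5)(-4) - (-9)| / √((-1)² + (-3)² + (-5)²) = 26/√35 = 4.395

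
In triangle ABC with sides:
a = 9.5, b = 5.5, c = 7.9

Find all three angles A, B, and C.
By the law of cosines:
cos(A) = (b² + c² - a²)/(2bc) = 0.027733  →  A = 88.41°
cos(B) = (a² + c² - b²)/(2ac) = 0.815523  →  B = 35.36°
cos(C) = (a² + b² - c²)/(2ab) = 0.555885  →  C = 56.23°
Check: A + B + C = 180.0° ✓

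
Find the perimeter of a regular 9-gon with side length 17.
Perimeter = number of sides * side length
Perimeter = 9 * 17
Perimeter = 153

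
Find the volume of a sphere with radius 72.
Volume = (4/3) * pi * r³
Volume = (4/3) * pi * 72³
Volume = (4/3) * pi * 373248
Volume = 1563457.57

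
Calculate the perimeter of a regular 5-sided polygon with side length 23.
Perimeter = number of sides * side length
Perimeter = 5 * 23
Perimeter = 115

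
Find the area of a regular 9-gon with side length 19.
For a regular 9-gon with side length s = 19:
Apothem a = s / (2*tan(pi/9)) = 19 / (2*tan(pi/9)) ≈ 26.101
Perimeter P = 9 * 19 = 171
Area = (1/2) * P * a = (1/2) * 171 * 26.101 = 2231.64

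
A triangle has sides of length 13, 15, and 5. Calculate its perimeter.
Perimeter = sum of all sides
Perimeter = 13 + 15 + 5
Perimeter = 33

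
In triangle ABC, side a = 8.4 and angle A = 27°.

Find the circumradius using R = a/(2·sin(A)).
R = a/(2·sin(A)) = 8.4/(2·sin(27°))
R = 8.4/(2·0.453990) = 8.4/0.907981 = 9.251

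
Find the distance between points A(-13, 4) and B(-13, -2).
Using the distance formula: d = sqrt((x₂-x₁)² + (y₂-y₁)²)
dx = (-13) - (-13) = 0
dy = (-2) - 4 = -6
d = sqrt(0² + (-6)²) = sqrt(0 + 36) = sqrt(36) = 6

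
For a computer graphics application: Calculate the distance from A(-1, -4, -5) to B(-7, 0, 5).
d = √[(-6)² + (4)² + (10)²] = √152 = 12.33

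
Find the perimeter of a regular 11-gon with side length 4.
Perimeter = number of sides * side length
Perimeter = 11 * 4
Perimeter = 44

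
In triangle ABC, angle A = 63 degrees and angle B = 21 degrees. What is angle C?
Sum of angles in a triangle = 180 degrees
Third angle = 180 - 63 - 21
Third angle = 96 degrees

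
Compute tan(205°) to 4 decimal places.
tan(205 degrees) = 0.4663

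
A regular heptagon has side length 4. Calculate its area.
For a regular 7-gon with side length s = 4:
Apothem a = s / (2*tan(pi/7)) = 4 / (2*tan(pi/7)) ≈ 4.153
Perimeter P = 7 * 4 = 28
Area = (1/2) * P * a = (1/2) * 28 * 4.153 = 58.14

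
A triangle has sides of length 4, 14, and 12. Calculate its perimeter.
Perimeter = sum of all sides
Perimeter = 4 + 14 + 12
Perimeter = 30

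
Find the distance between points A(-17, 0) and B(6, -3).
Using the distance formula: d = sqrt((x₂-x₁)² + (y₂-y₁)²)
dx = 6 - (-17) = 23
dy = (-3) - 0 = -3
d = sqrt(23² + (-3)²) = sqrt(529 + 9) = sqrt(538) = 23.19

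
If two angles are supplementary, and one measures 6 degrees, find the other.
Supplementary angles sum to 180 degrees.
Other angle = 180 - 6
Other angle = 174 degrees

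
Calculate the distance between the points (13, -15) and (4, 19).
Using the distance formula: d = sqrt((x₂-x₁)² + (y₂-y₁)²)
dx = 4 - 13 = -9
dy = 19 - (-15) = 34
d = sqrt((-9)² + 34²) = sqrt(81 + 1156) = sqrt(1237) = 35.17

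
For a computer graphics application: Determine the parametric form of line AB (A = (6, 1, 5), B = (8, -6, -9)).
Direction vector d = B - A = (2, -7, -14)
x = 6 + 2t, y = 1 - 7t, z = 5 - 14t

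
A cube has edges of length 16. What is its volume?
Volume = s³
Volume = 16³
Volume = 4096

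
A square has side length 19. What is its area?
Area = s²
Area = 19²
Area = 361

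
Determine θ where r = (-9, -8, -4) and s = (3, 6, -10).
r·s = -35, |r|² = 161, |s|² = 145
cos θ = -35/√23345 ≈ -0.2291
θ ≈ 103.2°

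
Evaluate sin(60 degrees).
sin(60 degrees) = sqrt(3)/2
Decimal approximation: 0.866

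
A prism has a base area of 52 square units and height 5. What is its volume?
Volume = base area * height
Volume = 52 * 5
Volume = 260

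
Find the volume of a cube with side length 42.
Volume = s³
Volume = 42³
Volume = 74088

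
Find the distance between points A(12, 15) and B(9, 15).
Using the distance formula: d = sqrt((x₂-x₁)² + (y₂-y₁)²)
dx = 9 - 12 = -3
dy = 15 - 15 = 0
d = sqrt((-3)² + 0²) = sqrt(9 + 0) = sqrt(9) = 3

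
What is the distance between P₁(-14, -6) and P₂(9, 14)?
Using the distance formula: d = sqrt((x₂-x₁)² + (y₂-y₁)²)
dx = 9 - (-14) = 23
dy = 14 - (-6) = 20
d = sqrt(23² + 20²) = sqrt(529 + 400) = sqrt(929) = 30.48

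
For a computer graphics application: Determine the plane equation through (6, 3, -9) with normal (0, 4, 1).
d = n·P = (0)(6) + (4)(3) + (1)(-9) = 3
Plane: 4y + z = 3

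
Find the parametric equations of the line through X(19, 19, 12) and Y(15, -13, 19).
Direction vector d = Y - X = (-4, -32, 7)
x = 19 - 4t, y = 19 - 32t, z = 12 + 7t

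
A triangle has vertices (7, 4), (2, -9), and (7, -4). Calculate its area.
Using the coordinate formula: Area = (1/2)|x₁(y₂-y₃) + x₂(y₃-y₁) + x₃(y₁-y₂)|
Area = (1/2)|7((-9)-(-4)) + 2((-4)-4) + 7(4-(-9))|
Area = (1/2)|7*(-5) + 2*(-8) + 7*13|
Area = (1/2)|(-35) + (-16) + 91|
Area = (1/2)*40 = 20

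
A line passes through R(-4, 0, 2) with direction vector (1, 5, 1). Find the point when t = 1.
P(1) = (-4 + 1(1), 0 + 5(1), 2 + 1(1)) = (-3, 5, 3)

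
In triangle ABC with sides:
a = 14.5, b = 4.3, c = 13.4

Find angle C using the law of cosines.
cos(C) = (a² + b² - c²)/(2ab)
cos(C) = (14.5² + 4.3² - 13.4²)/(2·14.5·4.3) = 49.18/124.7 = 0.394387
C = arccos(0.394387) = 66.77°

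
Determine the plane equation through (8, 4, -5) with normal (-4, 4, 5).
d = n·P = (-4)(8) + (4)(4) + (5)(-5) = -41
Plane: -4x + 4y + 5z = -41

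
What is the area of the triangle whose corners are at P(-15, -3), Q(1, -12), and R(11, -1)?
Using the coordinate formula: Area = (1/2)|x₁(y₂-y₃) + x₂(y₃-y₁) + x₃(y₁-y₂)|
Area = (1/2)|(-15)((-12)-(-1)) + 1((-1)-(-3)) + 11((-3)-(-12))|
Area = (1/2)|(-15)*(-11) + 1*2 + 11*9|
Area = (1/2)|165 + 2 + 99|
Area = (1/2)*266 = 133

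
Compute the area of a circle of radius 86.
Area = pi * r²
Area = pi * 86²
Area = pi * 7396
Area = 23235.22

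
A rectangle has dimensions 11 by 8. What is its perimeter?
Perimeter = 2 * (length + width)
Perimeter = 2 * (11 + 8)
Perimeter = 2 * 19
Perimeter = 38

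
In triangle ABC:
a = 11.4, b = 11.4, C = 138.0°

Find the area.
Using A = ½ab·sin(C):
A = ½·11.4·11.4·sin(138.0°) = ½·129.96·0.669131 = 43.48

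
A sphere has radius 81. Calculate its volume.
Volume = (4/3) * pi * r³
Volume = (4/3) * pi * 81³
Volume = (4/3) * pi * 531441
Volume = 2226094.86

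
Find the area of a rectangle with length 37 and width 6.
Area = length * width
Area = 37 * 6
Area = 222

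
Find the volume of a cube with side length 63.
Volume = s³
Volume = 63³
Volume = 250047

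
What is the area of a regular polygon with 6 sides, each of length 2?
For a regular 6-gon with side length s = 2:
Apothem a = s / (2*tan(pi/6)) = 2 / (2*tan(pi/6)) ≈ 1.7321
Perimeter P = 6 * 2 = 12
Area = (1/2) * P * a = (1/2) * 12 * 1.7321 = 10.39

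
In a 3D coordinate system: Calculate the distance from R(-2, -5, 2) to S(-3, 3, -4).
d = √[(-1)² + (8)² + (-6)²] = √101 = 10.05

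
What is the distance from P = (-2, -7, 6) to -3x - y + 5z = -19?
d = |(-3)(-2) + (-1)(-7) + 5(6) - (-19)| / √((-3)² + (-1)² + 5²) = 62/√35 = 10.48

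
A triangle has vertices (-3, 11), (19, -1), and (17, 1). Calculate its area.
Using the coordinate formula: Area = (1/2)|x₁(y₂-y₃) + x₂(y₃-y₁) + x₃(y₁-y₂)|
Area = (1/2)|(-3)((-1)-1) + 19(1-11) + 17(11-(-1))|
Area = (1/2)|(-3)*(-2) + 19*(-10) + 17*12|
Area = (1/2)|6 + (-190) + 204|
Area = (1/2)*20 = 10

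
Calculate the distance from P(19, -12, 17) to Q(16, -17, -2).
d = √[(-3)² + (-5)² + (-19)²] = √395 = 19.87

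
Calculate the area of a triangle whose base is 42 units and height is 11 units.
Area = (1/2) * base * height
Area = (1/2) * 42 * 11
Area = 231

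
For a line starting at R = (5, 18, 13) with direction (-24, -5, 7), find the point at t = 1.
P(1) = (5 + (-24)(1), 18 + (-5)(1), 13 + 7(1)) = (-19, 13, 20)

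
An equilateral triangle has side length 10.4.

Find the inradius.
For an equilateral triangle, r = s/(2√3) where s is the side.
r = 10.4/(2√3) = 10.4/3.464102 = 3.002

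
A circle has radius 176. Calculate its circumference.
Circumference = 2 * pi * r
Circumference = 2 * pi * 176
Circumference = 1105.84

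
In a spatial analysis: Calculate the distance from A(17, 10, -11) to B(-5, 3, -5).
d = √[(-22)² + (-7)² + (6)²] = √569 = 23.85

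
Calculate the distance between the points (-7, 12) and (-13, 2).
Using the distance formula: d = sqrt((x₂-x₁)² + (y₂-y₁)²)
dx = (-13) - (-7) = -6
dy = 2 - 12 = -10
d = sqrt((-6)² + (-10)²) = sqrt(36 + 100) = sqrt(136) = 11.66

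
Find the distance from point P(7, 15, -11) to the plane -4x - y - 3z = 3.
d = |(-4)(7) + (-1)(15) + (-3)(-11) - (3)| / √((-4)² + (-1)² + (-3)²) = 13/√26 = 2.55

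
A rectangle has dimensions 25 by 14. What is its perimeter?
Perimeter = 2 * (length + width)
Perimeter = 2 * (25 + 14)
Perimeter = 2 * 39
Perimeter = 78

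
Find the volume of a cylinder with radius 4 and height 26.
Volume = pi * r² * h
Volume = pi * 4² * 26
Volume = pi * 16 * 26
Volume = pi * 416
Volume = 1306.90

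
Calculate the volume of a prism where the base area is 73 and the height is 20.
Volume = base area * height
Volume = 73 * 20
Volume = 1460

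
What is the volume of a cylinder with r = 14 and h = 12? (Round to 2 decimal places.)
Volume = pi * r² * h
Volume = pi * 14² * 12
Volume = pi * 196 * 12
Volume = pi * 2352
Volume = 7389.03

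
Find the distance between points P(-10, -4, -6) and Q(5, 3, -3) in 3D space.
d = √[(15)² + (7)² + (3)²] = √283 = 16.82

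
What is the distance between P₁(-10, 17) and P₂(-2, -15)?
Using the distance formula: d = sqrt((x₂-x₁)² + (y₂-y₁)²)
dx = (-2) - (-10) = 8
dy = (-15) - 17 = -32
d = sqrt(8² + (-32)²) = sqrt(64 + 1024) = sqrt(1088) = 32.98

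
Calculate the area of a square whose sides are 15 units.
Area = s²
Area = 15²
Area = 225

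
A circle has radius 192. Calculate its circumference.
Circumference = 2 * pi * r
Circumference = 2 * pi * 192
Circumference = 1206.37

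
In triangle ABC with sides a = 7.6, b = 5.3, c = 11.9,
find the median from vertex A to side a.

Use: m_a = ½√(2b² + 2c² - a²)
m_a = ½√(2·5.3² + 2·11.9² - 7.6²)
m_a = ½√(56.18 + 283.22 - 57.76) = ½√281.64 = 8.391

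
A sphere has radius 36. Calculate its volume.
Volume = (4/3) * pi * r³
Volume = (4/3) * pi * 36³
Volume = (4/3) * pi * 46656
Volume = 195432.20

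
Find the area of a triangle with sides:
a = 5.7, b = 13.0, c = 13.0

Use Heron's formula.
s = (a+b+c)/2 = (5.7+13.0+13.0)/2 = 15.85
A = √(s(s-a)(s-b)(s-c)) = √(15.85·10.15·2.85·2.85)
A = √1306.73 = 36.15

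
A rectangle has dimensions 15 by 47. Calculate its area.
Area = length * width
Area = 15 * 47
Area = 705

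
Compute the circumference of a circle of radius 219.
Circumference = 2 * pi * r
Circumference = 2 * pi * 219
Circumference = 1376.02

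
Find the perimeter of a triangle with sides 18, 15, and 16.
Perimeter = sum of all sides
Perimeter = 18 + 15 + 16
Perimeter = 49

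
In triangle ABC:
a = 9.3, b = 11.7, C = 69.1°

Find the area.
Using A = ½ab·sin(C):
A = ½·9.3·11.7·sin(69.1°) = ½·108.81·0.934204 = 50.83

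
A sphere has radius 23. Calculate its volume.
Volume = (4/3) * pi * r³
Volume = (4/3) * pi * 23³
Volume = (4/3) * pi * 12167
Volume = 50965.01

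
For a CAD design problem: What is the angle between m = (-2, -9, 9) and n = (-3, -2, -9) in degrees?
m·n = -57, |m|² = 166, |n|² = 94
cos θ = -57/√15604 ≈ -0.4563
θ ≈ 117.1°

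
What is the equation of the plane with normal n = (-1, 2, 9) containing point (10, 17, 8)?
d = n·P = (-1)(10) + (2)(17) + (9)(8) = 96
Plane: -x + 2y + 9z = 96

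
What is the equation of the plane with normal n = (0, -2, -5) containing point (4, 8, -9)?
d = n·P = (0)(4) + (-2)(8) + (-5)(-9) = 29
Plane: -2y - 5z = 29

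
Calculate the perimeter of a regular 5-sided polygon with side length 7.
Perimeter = number of sides * side length
Perimeter = 5 * 7
Perimeter = 35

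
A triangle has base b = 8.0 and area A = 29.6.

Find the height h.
A = ½bh  →  h = 2A/b
h = 2·29.6/8.0 = 7.4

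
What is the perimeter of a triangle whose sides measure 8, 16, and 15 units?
Perimeter = sum of all sides
Perimeter = 8 + 16 + 15
Perimeter = 39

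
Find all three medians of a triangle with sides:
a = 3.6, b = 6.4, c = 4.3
Using m_x = ½√(2y² + 2z² - x²):
m_a = ½√(2·6.4² + 2·4.3² - 3.6²) = ½√105.94 = 5.146
m_b = ½√(2·3.6² + 2·4.3² - 6.4²) = ½√21.94 = 2.342
m_c = ½√(2·3.6² + 2·6.4² - 4.3²) = ½√89.35 = 4.726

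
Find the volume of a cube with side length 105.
Volume = s³
Volume = 105³
Volume = 1157625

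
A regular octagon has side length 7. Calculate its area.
For a regular 8-gon with side length s = 7:
Apothem a = s / (2*tan(pi/8)) = 7 / (2*tan(pi/8)) ≈ 8.4497
Perimeter P = 8 * 7 = 56
Area = (1/2) * P * a = (1/2) * 56 * 8.4497 = 236.59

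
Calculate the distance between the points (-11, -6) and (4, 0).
Using the distance formula: d = sqrt((x₂-x₁)² + (y₂-y₁)²)
dx = 4 - (-11) = 15
dy = 0 - (-6) = 6
d = sqrt(15² + 6²) = sqrt(225 + 36) = sqrt(261) = 16.16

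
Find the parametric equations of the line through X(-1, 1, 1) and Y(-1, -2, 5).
Direction vector d = Y - X = (0, -3, 4)
x = -1, y = 1 - 3t, z = 1 + 4t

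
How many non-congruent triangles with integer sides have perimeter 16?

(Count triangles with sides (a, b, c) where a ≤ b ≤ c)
With a ≤ b ≤ c and a + b + c = 16, the triangle inequality a + b > c gives c < 16/2, so c ≤ 7.
Iterate a from 1 to ⌊p/3⌋ = 5; for each a, b ranges from a to ⌊(p−a)/2⌋ with c = p − a − b, keeping only c ≥ b.
Triples: (2, 7, 7), (3, 6, 7), (4, 5, 7), …
Count = 5 triangles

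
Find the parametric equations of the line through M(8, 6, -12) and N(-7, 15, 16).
Direction vector d = N - M = (-15, 9, 28)
x = 8 - 15t, y = 6 + 9t, z = -12 + 28t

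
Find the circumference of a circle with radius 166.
Circumference = 2 * pi * r
Circumference = 2 * pi * 166
Circumference = 1043.01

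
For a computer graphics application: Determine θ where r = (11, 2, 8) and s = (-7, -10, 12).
r·s = -1, |r|² = 189, |s|² = 293
cos θ = -1/√55377 ≈ -0.004249
θ ≈ 90.24°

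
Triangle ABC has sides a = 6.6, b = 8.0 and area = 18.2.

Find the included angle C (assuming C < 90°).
Area = ½ab·sin(C)  →  sin(C) = 2·Area/(ab)
sin(C) = 2·18.2/(6.6·8.0) = 0.689394
C = arcsin(0.689394) = 43.58°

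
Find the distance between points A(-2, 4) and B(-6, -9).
Using the distance formula: d = sqrt((x₂-x₁)² + (y₂-y₁)²)
dx = (-6) - (-2) = -4
dy = (-9) - 4 = -13
d = sqrt((-4)² + (-13)²) = sqrt(16 + 169) = sqrt(185) = 13.60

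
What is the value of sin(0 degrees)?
sin(0 degrees) = 0
Decimal approximation: 0.0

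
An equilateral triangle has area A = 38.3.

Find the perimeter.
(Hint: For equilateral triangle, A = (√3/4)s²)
A = (√3/4)s²  →  s² = 4A/√3 = 4·38.3/√3 = 88.4501
s = 9.40479
Perimeter = 3s = 28.21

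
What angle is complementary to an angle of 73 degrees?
Complementary angles sum to 90 degrees.
Other angle = 90 - 73
Other angle = 17 degrees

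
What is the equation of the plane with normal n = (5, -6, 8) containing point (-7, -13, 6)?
d = n·P = (5)(-7) + (-6)(-13) + (8)(6) = 91
Plane: 5x - 6y + 8z = 91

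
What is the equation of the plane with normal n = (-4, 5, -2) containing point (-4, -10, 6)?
d = n·P = (-4)(-4) + (5)(-10) + (-2)(6) = -46
Plane: -4x + 5y - 2z = -46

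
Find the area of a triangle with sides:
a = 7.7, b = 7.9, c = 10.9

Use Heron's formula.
s = (a+b+c)/2 = (7.7+7.9+10.9)/2 = 13.25
A = √(s(s-a)(s-b)(s-c)) = √(13.25·5.55·5.35·2.35)
A = √924.55 = 30.41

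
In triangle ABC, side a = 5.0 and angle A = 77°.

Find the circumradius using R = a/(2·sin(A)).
R = a/(2·sin(A)) = 5.0/(2·sin(77°))
R = 5.0/(2·0.974370) = 5.0/1.948740 = 2.566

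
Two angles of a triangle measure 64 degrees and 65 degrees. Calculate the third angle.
Sum of angles in a triangle = 180 degrees
Third angle = 180 - 64 - 65
Third angle = 51 degrees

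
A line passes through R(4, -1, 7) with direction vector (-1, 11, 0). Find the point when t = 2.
P(2) = (4 + (-1)(2), -1 + 11(2), 7 + 0(2)) = (2, 21, 7)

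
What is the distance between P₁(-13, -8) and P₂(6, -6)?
Using the distance formula: d = sqrt((x₂-x₁)² + (y₂-y₁)²)
dx = 6 - (-13) = 19
dy = (-6) - (-8) = 2
d = sqrt(19² + 2²) = sqrt(361 + 4) = sqrt(365) = 19.10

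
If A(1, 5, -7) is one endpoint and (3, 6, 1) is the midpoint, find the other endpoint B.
B = (2×3 - 1, 2×6 - 5, 2×1 - (-7)) = (5, 7, 9)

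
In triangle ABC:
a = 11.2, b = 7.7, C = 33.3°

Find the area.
Using A = ½ab·sin(C):
A = ½·11.2·7.7·sin(33.3°) = ½·86.24·0.549023 = 23.67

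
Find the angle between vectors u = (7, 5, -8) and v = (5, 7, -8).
u·v = 134, |u|² = 138, |v|² = 138
cos θ = 134/√19044 ≈ 0.971
θ ≈ 13.83°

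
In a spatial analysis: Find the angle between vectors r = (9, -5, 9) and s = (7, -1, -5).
r·s = 23, |r|² = 187, |s|² = 75
cos θ = 23/√14025 ≈ 0.1942
θ ≈ 78.8°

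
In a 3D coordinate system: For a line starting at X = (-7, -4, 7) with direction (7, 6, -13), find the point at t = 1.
P(1) = (-7 + 7(1), -4 + 6(1), 7 + (-13)(1)) = (0, 2, -6)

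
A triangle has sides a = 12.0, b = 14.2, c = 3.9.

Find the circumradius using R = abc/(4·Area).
s = (a+b+c)/2 = 15.05
Area = √(s(s-a)(s-b)(s-c)) = √(15.05·3.05·0.85·11.15) = 20.8576
R = abc/(4·Area) = (12.0·14.2·3.9)/(4·20.8576) = 664.56/83.4304 = 7.965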